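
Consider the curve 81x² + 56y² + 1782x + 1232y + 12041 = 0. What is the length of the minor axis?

4√14

Group: 81(x² + 22x) + 56(y² + 22y) = -12041
Completing the square gives 81(x + 11)² + 56(y + 11)² = -12041 + 9801 + 6776 = 4536.
Dividing both sides by 4536: (x + 11)²/56 + (y + 11)²/81 = 1
Ellipse, center (-11, -11), major axis vertical; a² = 81, b² = 56.
b² = 56 so b = 2√14; the minor axis has length 2b = 4√14.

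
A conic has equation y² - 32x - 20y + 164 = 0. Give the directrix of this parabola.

x = -6

Only y is squared. Complete the square in y: (y - 10)² = 32(x - 2).
Vertex (2, 10); 4p = 32 so p = 8. Opens right.
Directrix is the vertical line x = h − p = 2 − (8) = -6.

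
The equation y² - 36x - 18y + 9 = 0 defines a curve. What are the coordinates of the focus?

(7, 9)

Only y is squared. Complete the square in y: (y - 9)² = 36(x + 2).
Vertex (-2, 9); 4p = 36 so p = 9. Opens right.
Focus is p units from the vertex along the axis: (h + p, k).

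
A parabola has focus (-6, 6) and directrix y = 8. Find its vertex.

The vertex is the midpoint between the focus and the directrix along the axis of symmetry.
Axis is vertical (directrix is horizontal). Vertex y-coordinate = (6 + 8)/2 = 7; x-coordinate = -6.

(-6, 7)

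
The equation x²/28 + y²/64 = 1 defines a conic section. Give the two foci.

(0, -6) and (0, 6)

Center (0, 0). The larger denominator 64 sits under the y-term, so the major axis is vertical; a² = 64, b² = 28.
c² = a² - b² = 64 - 28 = 36, so c = 6.
Foci lie on the vertical axis through the center: (h, k ± c).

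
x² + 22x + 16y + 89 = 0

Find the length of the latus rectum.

Only x is squared. Complete the square in x: (x + 11)² = -16(y - 2).
Vertex (-11, 2); 4p = -16 so p = -4. Opens down.
Latus rectum length = |4p| = 16.

16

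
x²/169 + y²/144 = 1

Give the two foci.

(-5, 0) and (5, 0)

Center (0, 0). The larger denominator 169 sits under the x-term, so the major axis is horizontal; a² = 169, b² = 144.
c² = a² - b² = 169 - 144 = 25, so c = 5.
Foci lie on the horizontal axis through the center: (h ± c, k).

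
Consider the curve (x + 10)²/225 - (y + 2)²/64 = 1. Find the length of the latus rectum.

Center (-10, -2). The positive term is the x-term, so the transverse axis is horizontal; a² = 225, b² = 64.
Latus rectum length = 2b²/a = 2·64/15 = 128/15.

128/15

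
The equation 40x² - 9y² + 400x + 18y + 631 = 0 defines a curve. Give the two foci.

(-12, 1) and (2, 1)

Collect terms: 40(x² + 10x) -9(y² - 2y) = -631
Complete the square: 40(x + 5)² -9(y - 1)² = -631 + 1000 - 9 = 360
Dividing both sides by 360: (x + 5)²/9 - (y - 1)²/40 = 1
Hyperbola, center (-5, 1), transverse axis horizontal; a² = 9, b² = 40.
c² = a² + b² = 9 + 40 = 49, so c = 7.
Foci lie on the horizontal axis through the center: (h ± c, k).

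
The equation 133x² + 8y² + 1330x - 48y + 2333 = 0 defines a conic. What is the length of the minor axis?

Collect terms: 133(x² + 10x) + 8(y² - 6y) = -2333
133(x + 5)² + 8(y - 3)² = -2333 + 3325 + 72 = 1064
Dividing both sides by 1064: (x + 5)²/8 + (y - 3)²/133 = 1
Ellipse, center (-5, 3), major axis vertical; a² = 133, b² = 8.
b² = 8 so b = 2√2; the minor axis has length 2b = 4√2.

4√2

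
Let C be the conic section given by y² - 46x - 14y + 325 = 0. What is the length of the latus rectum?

Only y is squared. Complete the square in y: (y - 7)² = 46(x - 6).
Vertex (6, 7); 4p = 46 so p = 23/2. Opens right.
Latus rectum length = |4p| = 46.

46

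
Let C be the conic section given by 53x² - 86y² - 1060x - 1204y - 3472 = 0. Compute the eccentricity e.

Collect terms: 53(x² - 20x) -86(y² + 14y) = 3472
Complete the square in x and y: 53(x - 10)² -86(y + 7)² = 3472 + 5300 - 4214 = 4558
Divide through by 4558 to get (x - 10)²/86 - (y + 7)²/53 = 1.
Hyperbola, center (10, -7), transverse axis horizontal; a² = 86, b² = 53.
c² = a² + b² = 139, so c = √139.
e = c/a = √139/√86 = √11954/86.

e = √11954/86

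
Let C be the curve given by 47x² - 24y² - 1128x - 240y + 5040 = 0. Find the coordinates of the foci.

47(x² - 24x) -24(y² + 10y) = -5040
Complete the square in x and y: 47(x - 12)² -24(y + 5)² = -5040 + 6768 - 600 = 1128
Divide by 1128: (x - 12)²/24 - (y + 5)²/47 = 1
Hyperbola, center (12, -5), transverse axis horizontal; a² = 24, b² = 47.
c² = a² + b² = 24 + 47 = 71, so c = √71.
Foci lie on the horizontal axis through the center: (h ± c, k).

(12 - √71, -5) and (12 + √71, -5)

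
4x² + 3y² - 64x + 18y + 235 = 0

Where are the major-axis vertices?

Group: 4(x² - 16x) + 3(y² + 6y) = -235
Complete the square in x and y: 4(x - 8)² + 3(y + 3)² = -235 + 256 + 27 = 48
Divide by 48: (x - 8)²/12 + (y + 3)²/16 = 1
Ellipse, center (8, -3), major axis vertical; a² = 16, b² = 12.
a = 4. Vertices at (h, k ± a).

(8, -7) and (8, 1)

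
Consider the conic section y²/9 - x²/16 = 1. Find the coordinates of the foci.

(0, -5) and (0, 5)

Center (0, 0). The positive term is the y-term, so the transverse axis is vertical; a² = 9, b² = 16.
c² = a² + b² = 9 + 16 = 25, so c = 5.
Foci lie on the vertical axis through the center: (h, k ± c).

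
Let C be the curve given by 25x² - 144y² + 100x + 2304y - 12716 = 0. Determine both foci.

25(x² + 4x) -144(y² - 16y) = 12716
Completing the square gives 25(x + 2)² -144(y - 8)² = 12716 + 100 - 9216 = 3600.
Divide through by 3600 to get (x + 2)²/144 - (y - 8)²/25 = 1.
Hyperbola, center (-2, 8), transverse axis horizontal; a² = 144, b² = 25.
c² = a² + b² = 144 + 25 = 169, so c = 13.
Foci lie on the horizontal axis through the center: (h ± c, k).

(-15, 8) and (11, 8)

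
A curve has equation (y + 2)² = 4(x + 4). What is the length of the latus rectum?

4

Vertex (-4, -2); 4p = 4 so p = 1. Opens right.
Latus rectum length = |4p| = 4.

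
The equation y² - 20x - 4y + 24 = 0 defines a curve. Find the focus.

Only y is squared. Complete the square in y: (y - 2)² = 20(x - 1).
Vertex (1, 2); 4p = 20 so p = 5. Opens right.
Focus is p units from the vertex along the axis: (h + p, k).

(6, 2)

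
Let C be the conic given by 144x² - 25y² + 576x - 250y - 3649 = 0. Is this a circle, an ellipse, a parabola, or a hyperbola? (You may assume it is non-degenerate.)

hyperbola

No xy term. Coefficients of x² and y² are A = 144, C = -25.
A and C have opposite signs ⇒ hyperbola.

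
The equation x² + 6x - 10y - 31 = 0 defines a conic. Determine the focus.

Only x is squared. Complete the square in x: (x + 3)² = 10(y + 4).
Vertex (-3, -4); 4p = 10 so p = 5/2. Opens up.
Focus is p units from the vertex along the axis: (h, k + p).

(-3, -3/2)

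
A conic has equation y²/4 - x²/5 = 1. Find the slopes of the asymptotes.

Center (0, 0). The positive term is the y-term, so the transverse axis is vertical; a² = 4, b² = 5.
For a vertical hyperbola the asymptotes have slope ±a/b.
Here that is ±2/√5 = ±2√5/5.

2√5/5 and -2√5/5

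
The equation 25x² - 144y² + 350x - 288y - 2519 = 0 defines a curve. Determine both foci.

Group the x- and y-terms: 25(x² + 14x) -144(y² + 2y) = 2519
Complete the square: 25(x + 7)² -144(y + 1)² = 2519 + 1225 - 144 = 3600
Divide by 3600: (x + 7)²/144 - (y + 1)²/25 = 1
Hyperbola, center (-7, -1), transverse axis horizontal; a² = 144, b² = 25.
c² = a² + b² = 144 + 25 = 169, so c = 13.
Foci lie on the horizontal axis through the center: (h ± c, k).

(-20, -1) and (6, -1)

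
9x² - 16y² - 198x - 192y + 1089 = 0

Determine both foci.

(11, -16) and (11, 4)

9(x² - 22x) -16(y² + 12y) = -1089
Completing the square gives 9(x - 11)² -16(y + 6)² = -1089 + 1089 - 576 = -576.
Divide through by -576 to get (y + 6)²/36 - (x - 11)²/64 = 1.
Hyperbola, center (11, -6), transverse axis vertical; a² = 36, b² = 64.
c² = a² + b² = 36 + 64 = 100, so c = 10.
Foci lie on the vertical axis through the center: (h, k ± c).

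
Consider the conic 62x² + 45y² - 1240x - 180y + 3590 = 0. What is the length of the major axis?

2√62

62(x² - 20x) + 45(y² - 4y) = -3590
Complete the square in x and y: 62(x - 10)² + 45(y - 2)² = -3590 + 6200 + 180 = 2790
Dividing both sides by 2790: (x - 10)²/45 + (y - 2)²/62 = 1
Ellipse, center (10, 2), major axis vertical; a² = 62, b² = 45.
a² = 62 so a = √62; the major axis has length 2a = 2√62.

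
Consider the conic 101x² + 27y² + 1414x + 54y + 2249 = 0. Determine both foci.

Group the x- and y-terms: 101(x² + 14x) + 27(y² + 2y) = -2249
Complete the square in x and y: 101(x + 7)² + 27(y + 1)² = -2249 + 4949 + 27 = 2727
Dividing both sides by 2727: (x + 7)²/27 + (y + 1)²/101 = 1
Ellipse, center (-7, -1), major axis vertical; a² = 101, b² = 27.
c² = a² - b² = 101 - 27 = 74, so c = √74.
Foci lie on the vertical axis through the center: (h, k ± c).

(-7, -1 - √74) and (-7, -1 + √74)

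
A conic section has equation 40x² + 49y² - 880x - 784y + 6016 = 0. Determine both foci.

(8, 8) and (14, 8)

Group the x- and y-terms: 40(x² - 22x) + 49(y² - 16y) = -6016
Complete the square in x and y: 40(x - 11)² + 49(y - 8)² = -6016 + 4840 + 3136 = 1960
Divide by 1960: (x - 11)²/49 + (y - 8)²/40 = 1
Ellipse, center (11, 8), major axis horizontal; a² = 49, b² = 40.
c² = a² - b² = 49 - 40 = 9, so c = 3.
Foci lie on the horizontal axis through the center: (h ± c, k).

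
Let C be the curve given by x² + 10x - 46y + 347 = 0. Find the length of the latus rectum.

46

Only x is squared. Complete the square in x: (x + 5)² = 46(y - 7).
Vertex (-5, 7); 4p = 46 so p = 23/2. Opens up.
Latus rectum length = |4p| = 46.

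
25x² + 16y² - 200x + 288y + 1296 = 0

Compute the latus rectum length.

32/5

Rearranging, 25(x² - 8x) + 16(y² + 18y) = -1296.
Completing the square gives 25(x - 4)² + 16(y + 9)² = -1296 + 400 + 1296 = 400.
Divide through by 400 to get (x - 4)²/16 + (y + 9)²/25 = 1.
Ellipse, center (4, -9), major axis vertical; a² = 25, b² = 16.
Latus rectum length = 2b²/a = 2·16/5 = 32/5.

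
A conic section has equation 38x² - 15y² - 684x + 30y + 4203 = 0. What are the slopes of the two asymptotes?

√570/15 and -√570/15

Collect terms: 38(x² - 18x) -15(y² - 2y) = -4203
Completing the square gives 38(x - 9)² -15(y - 1)² = -4203 + 3078 - 15 = -1140.
Divide by -1140: (y - 1)²/76 - (x - 9)²/30 = 1
Hyperbola, center (9, 1), transverse axis vertical; a² = 76, b² = 30.
For a vertical hyperbola the asymptotes have slope ±a/b.
Here that is ±2√19/√30 = ±√570/15.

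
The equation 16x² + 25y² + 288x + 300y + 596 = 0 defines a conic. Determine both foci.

Rearranging, 16(x² + 18x) + 25(y² + 12y) = -596.
Completing the square gives 16(x + 9)² + 25(y + 6)² = -596 + 1296 + 900 = 1600.
Dividing both sides by 1600: (x + 9)²/100 + (y + 6)²/64 = 1
Ellipse, center (-9, -6), major axis horizontal; a² = 100, b² = 64.
c² = a² - b² = 100 - 64 = 36, so c = 6.
Foci lie on the horizontal axis through the center: (h ± c, k).

(-15, -6) and (-3, -6)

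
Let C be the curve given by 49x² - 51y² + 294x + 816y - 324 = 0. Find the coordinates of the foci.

(-3, -2) and (-3, 18)

Rearranging, 49(x² + 6x) -51(y² - 16y) = 324.
Complete the square: 49(x + 3)² -51(y - 8)² = 324 + 441 - 3264 = -2499
Divide by -2499: (y - 8)²/49 - (x + 3)²/51 = 1
Hyperbola, center (-3, 8), transverse axis vertical; a² = 49, b² = 51.
c² = a² + b² = 49 + 51 = 100, so c = 10.
Foci lie on the vertical axis through the center: (h, k ± c).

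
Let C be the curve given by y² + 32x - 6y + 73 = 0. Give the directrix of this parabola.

x = 6

Only y is squared. Complete the square in y: (y - 3)² = -32(x + 2).
Vertex (-2, 3); 4p = -32 so p = -8. Opens left.
Directrix is the vertical line x = h − p = -2 − (-8) = 6.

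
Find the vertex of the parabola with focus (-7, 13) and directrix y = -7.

(-7, 3)

The vertex is the midpoint between the focus and the directrix along the axis of symmetry.
Axis is vertical (directrix is horizontal). Vertex y-coordinate = (13 + (-7))/2 = 3; x-coordinate = -7.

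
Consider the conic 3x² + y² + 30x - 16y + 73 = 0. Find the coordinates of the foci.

(-5, 8 - 2√11) and (-5, 8 + 2√11)

Group the x- and y-terms: 3(x² + 10x) + (y² - 16y) = -73
Complete the square in x and y: 3(x + 5)² + (y - 8)² = -73 + 75 + 64 = 66
Divide through by 66 to get (x + 5)²/22 + (y - 8)²/66 = 1.
Ellipse, center (-5, 8), major axis vertical; a² = 66, b² = 22.
c² = a² - b² = 66 - 22 = 44, so c = 2√11.
Foci lie on the vertical axis through the center: (h, k ± c).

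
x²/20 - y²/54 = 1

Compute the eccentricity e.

e = √370/10

Center (0, 0). The positive term is the x-term, so the transverse axis is horizontal; a² = 20, b² = 54.
c² = a² + b² = 74, so c = √74.
e = c/a = √74/2√5 = √370/10.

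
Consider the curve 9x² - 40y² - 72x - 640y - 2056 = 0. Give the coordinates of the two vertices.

(4, -11) and (4, -5)

Group: 9(x² - 8x) -40(y² + 16y) = 2056
Completing the square gives 9(x - 4)² -40(y + 8)² = 2056 + 144 - 2560 = -360.
Divide through by -360 to get (y + 8)²/9 - (x - 4)²/40 = 1.
Hyperbola, center (4, -8), transverse axis vertical; a² = 9, b² = 40.
a = 3. Vertices at (h, k ± a).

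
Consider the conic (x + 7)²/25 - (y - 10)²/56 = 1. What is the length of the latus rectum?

112/5

Center (-7, 10). The positive term is the x-term, so the transverse axis is horizontal; a² = 25, b² = 56.
Latus rectum length = 2b²/a = 2·56/5 = 112/5.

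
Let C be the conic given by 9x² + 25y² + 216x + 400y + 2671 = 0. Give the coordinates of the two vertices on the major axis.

Group: 9(x² + 24x) + 25(y² + 16y) = -2671
Completing the square gives 9(x + 12)² + 25(y + 8)² = -2671 + 1296 + 1600 = 225.
Divide by 225: (x + 12)²/25 + (y + 8)²/9 = 1
Ellipse, center (-12, -8), major axis horizontal; a² = 25, b² = 9.
a = 5. Vertices at (h ± a, k).

(-17, -8) and (-7, -8)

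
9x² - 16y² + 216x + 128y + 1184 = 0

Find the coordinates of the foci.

(-12, -1) and (-12, 9)

Rearranging, 9(x² + 24x) -16(y² - 8y) = -1184.
Complete the square: 9(x + 12)² -16(y - 4)² = -1184 + 1296 - 256 = -144
Divide through by -144 to get (y - 4)²/9 - (x + 12)²/16 = 1.
Hyperbola, center (-12, 4), transverse axis vertical; a² = 9, b² = 16.
c² = a² + b² = 9 + 16 = 25, so c = 5.
Foci lie on the vertical axis through the center: (h, k ± c).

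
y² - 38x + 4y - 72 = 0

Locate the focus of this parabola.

Only y is squared. Complete the square in y: (y + 2)² = 38(x + 2).
Vertex (-2, -2); 4p = 38 so p = 19/2. Opens right.
Focus is p units from the vertex along the axis: (h + p, k).

(15/2, -2)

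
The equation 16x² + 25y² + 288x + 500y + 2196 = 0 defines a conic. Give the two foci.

(-15, -10) and (-3, -10)

Rearranging, 16(x² + 18x) + 25(y² + 20y) = -2196.
Completing the square gives 16(x + 9)² + 25(y + 10)² = -2196 + 1296 + 2500 = 1600.
Divide through by 1600 to get (x + 9)²/100 + (y + 10)²/64 = 1.
Ellipse, center (-9, -10), major axis horizontal; a² = 100, b² = 64.
c² = a² - b² = 100 - 64 = 36, so c = 6.
Foci lie on the horizontal axis through the center: (h ± c, k).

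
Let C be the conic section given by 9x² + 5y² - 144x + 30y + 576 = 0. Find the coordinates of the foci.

Rearranging, 9(x² - 16x) + 5(y² + 6y) = -576.
9(x - 8)² + 5(y + 3)² = -576 + 576 + 45 = 45
Divide by 45: (x - 8)²/5 + (y + 3)²/9 = 1
Ellipse, center (8, -3), major axis vertical; a² = 9, b² = 5.
c² = a² - b² = 9 - 5 = 4, so c = 2.
Foci lie on the vertical axis through the center: (h, k ± c).

(8, -5) and (8, -1)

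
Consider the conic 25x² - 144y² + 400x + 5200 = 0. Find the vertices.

(-8, -5) and (-8, 5)

25(x² + 16x) -144y² = -5200
Complete the square in x and y: 25(x + 8)² -144y² = -5200 + 1600 + 0 = -3600
Divide through by -3600 to get y²/25 - (x + 8)²/144 = 1.
Hyperbola, center (-8, 0), transverse axis vertical; a² = 25, b² = 144.
a = 5. Vertices at (h, k ± a).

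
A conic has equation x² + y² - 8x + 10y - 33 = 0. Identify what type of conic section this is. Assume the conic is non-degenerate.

No xy term. Coefficients of x² and y² are A = 1, C = 1.
A = C (same sign) ⇒ circle.

circle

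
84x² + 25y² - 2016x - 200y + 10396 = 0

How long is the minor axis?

10

Collect terms: 84(x² - 24x) + 25(y² - 8y) = -10396
Complete the square in x and y: 84(x - 12)² + 25(y - 4)² = -10396 + 12096 + 400 = 2100
Divide by 2100: (x - 12)²/25 + (y - 4)²/84 = 1
Ellipse, center (12, 4), major axis vertical; a² = 84, b² = 25.
b² = 25 so b = 5; the minor axis has length 2b = 10.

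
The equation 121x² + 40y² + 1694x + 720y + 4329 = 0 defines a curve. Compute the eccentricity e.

e = 9/11

Collect terms: 121(x² + 14x) + 40(y² + 18y) = -4329
121(x + 7)² + 40(y + 9)² = -4329 + 5929 + 3240 = 4840
Dividing both sides by 4840: (x + 7)²/40 + (y + 9)²/121 = 1
Ellipse, center (-7, -9), major axis vertical; a² = 121, b² = 40.
c² = a² - b² = 81, so c = 9.
e = c/a = 9/11.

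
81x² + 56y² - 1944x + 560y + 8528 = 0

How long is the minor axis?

Collect terms: 81(x² - 24x) + 56(y² + 10y) = -8528
Completing the square gives 81(x - 12)² + 56(y + 5)² = -8528 + 11664 + 1400 = 4536.
Divide through by 4536 to get (x - 12)²/56 + (y + 5)²/81 = 1.
Ellipse, center (12, -5), major axis vertical; a² = 81, b² = 56.
b² = 56 so b = 2√14; the minor axis has length 2b = 4√14.

4√14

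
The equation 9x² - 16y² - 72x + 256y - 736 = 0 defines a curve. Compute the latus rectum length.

Group: 9(x² - 8x) -16(y² - 16y) = 736
Completing the square gives 9(x - 4)² -16(y - 8)² = 736 + 144 - 1024 = -144.
Divide by -144: (y - 8)²/9 - (x - 4)²/16 = 1
Hyperbola, center (4, 8), transverse axis vertical; a² = 9, b² = 16.
Latus rectum length = 2b²/a = 2·16/3 = 32/3.

32/3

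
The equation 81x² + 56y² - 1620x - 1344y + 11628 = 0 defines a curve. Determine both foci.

Collect terms: 81(x² - 20x) + 56(y² - 24y) = -11628
Complete the square: 81(x - 10)² + 56(y - 12)² = -11628 + 8100 + 8064 = 4536
Dividing both sides by 4536: (x - 10)²/56 + (y - 12)²/81 = 1
Ellipse, center (10, 12), major axis vertical; a² = 81, b² = 56.
c² = a² - b² = 81 - 56 = 25, so c = 5.
Foci lie on the vertical axis through the center: (h, k ± c).

(10, 7) and (10, 17)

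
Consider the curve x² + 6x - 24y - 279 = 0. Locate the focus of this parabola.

Only x is squared. Complete the square in x: (x + 3)² = 24(y + 12).
Vertex (-3, -12); 4p = 24 so p = 6. Opens up.
Focus is p units from the vertex along the axis: (h, k + p).

(-3, -6)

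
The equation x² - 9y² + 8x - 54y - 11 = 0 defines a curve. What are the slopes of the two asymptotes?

Group: (x² + 8x) -9(y² + 6y) = 11
Complete the square: (x + 4)² -9(y + 3)² = 11 + 16 - 81 = -54
Dividing both sides by -54: (y + 3)²/6 - (x + 4)²/54 = 1
Hyperbola, center (-4, -3), transverse axis vertical; a² = 6, b² = 54.
For a vertical hyperbola the asymptotes have slope ±a/b.
Here that is ±√6/3√6 = ±1/3.

1/3 and -1/3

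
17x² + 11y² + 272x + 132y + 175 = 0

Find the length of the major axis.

17(x² + 16x) + 11(y² + 12y) = -175
17(x + 8)² + 11(y + 6)² = -175 + 1088 + 396 = 1309
Divide through by 1309 to get (x + 8)²/77 + (y + 6)²/119 = 1.
Ellipse, center (-8, -6), major axis vertical; a² = 119, b² = 77.
a² = 119 so a = √119; the major axis has length 2a = 2√119.

2√119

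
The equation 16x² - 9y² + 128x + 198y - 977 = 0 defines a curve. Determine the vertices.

(-7, 11) and (-1, 11)

Group the x- and y-terms: 16(x² + 8x) -9(y² - 22y) = 977
Completing the square gives 16(x + 4)² -9(y - 11)² = 977 + 256 - 1089 = 144.
Divide by 144: (x + 4)²/9 - (y - 11)²/16 = 1
Hyperbola, center (-4, 11), transverse axis horizontal; a² = 9, b² = 16.
a = 3. Vertices at (h ± a, k).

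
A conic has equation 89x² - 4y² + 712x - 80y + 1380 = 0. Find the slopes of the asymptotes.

Rearranging, 89(x² + 8x) -4(y² + 20y) = -1380.
Complete the square in x and y: 89(x + 4)² -4(y + 10)² = -1380 + 1424 - 400 = -356
Dividing both sides by -356: (y + 10)²/89 - (x + 4)²/4 = 1
Hyperbola, center (-4, -10), transverse axis vertical; a² = 89, b² = 4.
For a vertical hyperbola the asymptotes have slope ±a/b.
Here that is ±√89/2.

√89/2 and -√89/2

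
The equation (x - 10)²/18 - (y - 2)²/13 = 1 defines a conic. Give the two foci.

Center (10, 2). The positive term is the x-term, so the transverse axis is horizontal; a² = 18, b² = 13.
c² = a² + b² = 18 + 13 = 31, so c = √31.
Foci lie on the horizontal axis through the center: (h ± c, k).

(10 - √31, 2) and (10 + √31, 2)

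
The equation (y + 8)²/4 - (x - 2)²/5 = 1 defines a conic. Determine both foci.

(2, -11) and (2, -5)

Center (2, -8). The positive term is the y-term, so the transverse axis is vertical; a² = 4, b² = 5.
c² = a² + b² = 4 + 5 = 9, so c = 3.
Foci lie on the vertical axis through the center: (h, k ± c).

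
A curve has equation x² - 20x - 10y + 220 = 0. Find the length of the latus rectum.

Only x is squared. Complete the square in x: (x - 10)² = 10(y - 12).
Vertex (10, 12); 4p = 10 so p = 5/2. Opens up.
Latus rectum length = |4p| = 10.

10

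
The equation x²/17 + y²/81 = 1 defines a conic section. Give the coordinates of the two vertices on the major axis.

Center (0, 0). The larger denominator 81 sits under the y-term, so the major axis is vertical; a² = 81, b² = 17.
a = 9. Vertices at (h, k ± a).

(0, -9) and (0, 9)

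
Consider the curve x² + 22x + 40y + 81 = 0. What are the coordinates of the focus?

(-11, -9)

Only x is squared. Complete the square in x: (x + 11)² = -40(y - 1).
Vertex (-11, 1); 4p = -40 so p = -10. Opens down.
Focus is p units from the vertex along the axis: (h, k + p).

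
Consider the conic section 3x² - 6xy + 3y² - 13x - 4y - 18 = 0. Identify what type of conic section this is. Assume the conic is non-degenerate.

parabola

A = 3, B = -6, C = 3.
Discriminant B² − 4AC = (-6)² − 4·3·3 = 0.
B² − 4AC = 0 ⇒ parabola.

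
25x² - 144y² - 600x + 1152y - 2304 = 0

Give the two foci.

Collect terms: 25(x² - 24x) -144(y² - 8y) = 2304
Complete the square in x and y: 25(x - 12)² -144(y - 4)² = 2304 + 3600 - 2304 = 3600
Divide by 3600: (x - 12)²/144 - (y - 4)²/25 = 1
Hyperbola, center (12, 4), transverse axis horizontal; a² = 144, b² = 25.
c² = a² + b² = 144 + 25 = 169, so c = 13.
Foci lie on the horizontal axis through the center: (h ± c, k).

(-1, 4) and (25, 4)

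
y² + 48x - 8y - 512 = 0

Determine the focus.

Only y is squared. Complete the square in y: (y - 4)² = -48(x - 11).
Vertex (11, 4); 4p = -48 so p = -12. Opens left.
Focus is p units from the vertex along the axis: (h + p, k).

(-1, 4)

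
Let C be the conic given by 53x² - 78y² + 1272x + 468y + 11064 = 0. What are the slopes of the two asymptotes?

√4134/78 and -√4134/78

Group: 53(x² + 24x) -78(y² - 6y) = -11064
Complete the square: 53(x + 12)² -78(y - 3)² = -11064 + 7632 - 702 = -4134
Divide through by -4134 to get (y - 3)²/53 - (x + 12)²/78 = 1.
Hyperbola, center (-12, 3), transverse axis vertical; a² = 53, b² = 78.
For a vertical hyperbola the asymptotes have slope ±a/b.
Here that is ±√53/√78 = ±√4134/78.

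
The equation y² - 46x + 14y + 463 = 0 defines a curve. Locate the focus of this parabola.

(41/2, -7)

Only y is squared. Complete the square in y: (y + 7)² = 46(x - 9).
Vertex (9, -7); 4p = 46 so p = 23/2. Opens right.
Focus is p units from the vertex along the axis: (h + p, k).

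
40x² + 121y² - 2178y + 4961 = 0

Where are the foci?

40x² + 121(y² - 18y) = -4961
Complete the square in x and y: 40x² + 121(y - 9)² = -4961 + 0 + 9801 = 4840
Divide by 4840: x²/121 + (y - 9)²/40 = 1
Ellipse, center (0, 9), major axis horizontal; a² = 121, b² = 40.
c² = a² - b² = 121 - 40 = 81, so c = 9.
Foci lie on the horizontal axis through the center: (h ± c, k).

(-9, 9) and (9, 9)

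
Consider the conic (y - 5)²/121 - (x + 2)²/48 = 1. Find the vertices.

(-2, -6) and (-2, 16)

Center (-2, 5). The positive term is the y-term, so the transverse axis is vertical; a² = 121, b² = 48.
a = 11. Vertices at (h, k ± a).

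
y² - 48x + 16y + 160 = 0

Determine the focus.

(14, -8)

Only y is squared. Complete the square in y: (y + 8)² = 48(x - 2).
Vertex (2, -8); 4p = 48 so p = 12. Opens right.
Focus is p units from the vertex along the axis: (h + p, k).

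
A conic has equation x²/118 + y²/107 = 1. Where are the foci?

(0 - √11, 0) and (0 + √11, 0)

Center (0, 0). The larger denominator 118 sits under the x-term, so the major axis is horizontal; a² = 118, b² = 107.
c² = a² - b² = 118 - 107 = 11, so c = √11.
Foci lie on the horizontal axis through the center: (h ± c, k).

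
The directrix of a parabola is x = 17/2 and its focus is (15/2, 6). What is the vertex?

(8, 6)

The vertex is the midpoint between the focus and the directrix along the axis of symmetry.
Axis is horizontal (directrix is vertical). Vertex x-coordinate = (15/2 + 17/2)/2 = 8; y-coordinate = 6.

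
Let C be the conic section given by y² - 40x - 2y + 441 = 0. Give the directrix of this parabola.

Only y is squared. Complete the square in y: (y - 1)² = 40(x - 11).
Vertex (11, 1); 4p = 40 so p = 10. Opens right.
Directrix is the vertical line x = h − p = 11 − (10) = 1.

x = 1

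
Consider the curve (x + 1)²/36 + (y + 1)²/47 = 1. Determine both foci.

(-1, -1 - √11) and (-1, -1 + √11)

Center (-1, -1). The larger denominator 47 sits under the y-term, so the major axis is vertical; a² = 47, b² = 36.
c² = a² - b² = 47 - 36 = 11, so c = √11.
Foci lie on the vertical axis through the center: (h, k ± c).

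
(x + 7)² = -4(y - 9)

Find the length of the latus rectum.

4

Vertex (-7, 9); 4p = -4 so p = -1. Opens down.
Latus rectum length = |4p| = 4.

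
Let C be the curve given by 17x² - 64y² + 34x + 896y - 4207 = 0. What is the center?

(-1, 7)

Group the x- and y-terms: 17(x² + 2x) -64(y² - 14y) = 4207
17(x + 1)² -64(y - 7)² = 4207 + 17 - 3136 = 1088
Dividing both sides by 1088: (x + 1)²/64 - (y - 7)²/17 = 1
Hyperbola with center (-1, 7).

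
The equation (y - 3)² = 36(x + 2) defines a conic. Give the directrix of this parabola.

x = -11

Vertex (-2, 3); 4p = 36 so p = 9. Opens right.
Directrix is the vertical line x = h − p = -2 − (9) = -11.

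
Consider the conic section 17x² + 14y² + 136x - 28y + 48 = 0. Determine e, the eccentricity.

e = √51/17

17(x² + 8x) + 14(y² - 2y) = -48
Completing the square gives 17(x + 4)² + 14(y - 1)² = -48 + 272 + 14 = 238.
Divide by 238: (x + 4)²/14 + (y - 1)²/17 = 1
Ellipse, center (-4, 1), major axis vertical; a² = 17, b² = 14.
c² = a² - b² = 3, so c = √3.
e = c/a = √3/√17 = √51/17.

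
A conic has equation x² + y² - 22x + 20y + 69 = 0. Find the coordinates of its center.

(11, -10)

(x² - 22x) + (y² + 20y) = -69
Complete the square: (x - 11)² + (y + 10)² = -69 + 121 + 100 = 152
So (x - 11)² + (y + 10)² = 152.
Circle centered at (11, -10) with r² = 152.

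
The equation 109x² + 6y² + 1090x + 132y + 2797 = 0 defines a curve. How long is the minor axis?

2√6

Collect terms: 109(x² + 10x) + 6(y² + 22y) = -2797
Complete the square: 109(x + 5)² + 6(y + 11)² = -2797 + 2725 + 726 = 654
Divide through by 654 to get (x + 5)²/6 + (y + 11)²/109 = 1.
Ellipse, center (-5, -11), major axis vertical; a² = 109, b² = 6.
b² = 6 so b = √6; the minor axis has length 2b = 2√6.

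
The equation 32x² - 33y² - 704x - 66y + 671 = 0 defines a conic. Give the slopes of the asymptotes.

Group the x- and y-terms: 32(x² - 22x) -33(y² + 2y) = -671
Completing the square gives 32(x - 11)² -33(y + 1)² = -671 + 3872 - 33 = 3168.
Dividing both sides by 3168: (x - 11)²/99 - (y + 1)²/96 = 1
Hyperbola, center (11, -1), transverse axis horizontal; a² = 99, b² = 96.
For a horizontal hyperbola the asymptotes have slope ±b/a.
Here that is ±4√6/3√11 = ±4√66/33.

4√66/33 and -4√66/33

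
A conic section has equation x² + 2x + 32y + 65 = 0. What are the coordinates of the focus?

Only x is squared. Complete the square in x: (x + 1)² = -32(y + 2).
Vertex (-1, -2); 4p = -32 so p = -8. Opens down.
Focus is p units from the vertex along the axis: (h, k + p).

(-1, -10)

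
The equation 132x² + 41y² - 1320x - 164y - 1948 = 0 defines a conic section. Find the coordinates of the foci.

(5, 2 - √91) and (5, 2 + √91)

132(x² - 10x) + 41(y² - 4y) = 1948
Completing the square gives 132(x - 5)² + 41(y - 2)² = 1948 + 3300 + 164 = 5412.
Dividing both sides by 5412: (x - 5)²/41 + (y - 2)²/132 = 1
Ellipse, center (5, 2), major axis vertical; a² = 132, b² = 41.
c² = a² - b² = 132 - 41 = 91, so c = √91.
Foci lie on the vertical axis through the center: (h, k ± c).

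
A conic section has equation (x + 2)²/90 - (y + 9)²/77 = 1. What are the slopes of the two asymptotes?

Center (-2, -9). The positive term is the x-term, so the transverse axis is horizontal; a² = 90, b² = 77.
For a horizontal hyperbola the asymptotes have slope ±b/a.
Here that is ±√77/3√10 = ±√770/30.

√770/30 and -√770/30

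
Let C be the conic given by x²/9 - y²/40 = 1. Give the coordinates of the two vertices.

Center (0, 0). The positive term is the x-term, so the transverse axis is horizontal; a² = 9, b² = 40.
a = 3. Vertices at (h ± a, k).

(-3, 0) and (3, 0)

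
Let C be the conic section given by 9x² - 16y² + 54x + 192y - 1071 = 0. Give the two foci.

Rearranging, 9(x² + 6x) -16(y² - 12y) = 1071.
Complete the square: 9(x + 3)² -16(y - 6)² = 1071 + 81 - 576 = 576
Divide through by 576 to get (x + 3)²/64 - (y - 6)²/36 = 1.
Hyperbola, center (-3, 6), transverse axis horizontal; a² = 64, b² = 36.
c² = a² + b² = 64 + 36 = 100, so c = 10.
Foci lie on the horizontal axis through the center: (h ± c, k).

(-13, 6) and (7, 6)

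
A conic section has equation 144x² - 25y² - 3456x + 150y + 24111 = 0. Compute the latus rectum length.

Group the x- and y-terms: 144(x² - 24x) -25(y² - 6y) = -24111
Complete the square in x and y: 144(x - 12)² -25(y - 3)² = -24111 + 20736 - 225 = -3600
Divide through by -3600 to get (y - 3)²/144 - (x - 12)²/25 = 1.
Hyperbola, center (12, 3), transverse axis vertical; a² = 144, b² = 25.
Latus rectum length = 2b²/a = 2·25/12 = 25/6.

25/6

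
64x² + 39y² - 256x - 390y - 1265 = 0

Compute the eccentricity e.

e = 5/8

Group the x- and y-terms: 64(x² - 4x) + 39(y² - 10y) = 1265
64(x - 2)² + 39(y - 5)² = 1265 + 256 + 975 = 2496
Divide by 2496: (x - 2)²/39 + (y - 5)²/64 = 1
Ellipse, center (2, 5), major axis vertical; a² = 64, b² = 39.
c² = a² - b² = 25, so c = 5.
e = c/a = 5/8.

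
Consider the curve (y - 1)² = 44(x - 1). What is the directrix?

Vertex (1, 1); 4p = 44 so p = 11. Opens right.
Directrix is the vertical line x = h − p = 1 − (11) = -10.

x = -10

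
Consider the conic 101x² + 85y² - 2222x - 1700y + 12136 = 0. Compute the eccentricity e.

Collect terms: 101(x² - 22x) + 85(y² - 20y) = -12136
Complete the square in x and y: 101(x - 11)² + 85(y - 10)² = -12136 + 12221 + 8500 = 8585
Divide by 8585: (x - 11)²/85 + (y - 10)²/101 = 1
Ellipse, center (11, 10), major axis vertical; a² = 101, b² = 85.
c² = a² - b² = 16, so c = 4.
e = c/a = 4/√101 = 4√101/101.

e = 4√101/101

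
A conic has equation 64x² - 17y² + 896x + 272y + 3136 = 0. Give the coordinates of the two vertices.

Group the x- and y-terms: 64(x² + 14x) -17(y² - 16y) = -3136
Complete the square in x and y: 64(x + 7)² -17(y - 8)² = -3136 + 3136 - 1088 = -1088
Divide through by -1088 to get (y - 8)²/64 - (x + 7)²/17 = 1.
Hyperbola, center (-7, 8), transverse axis vertical; a² = 64, b² = 17.
a = 8. Vertices at (h, k ± a).

(-7, 0) and (-7, 16)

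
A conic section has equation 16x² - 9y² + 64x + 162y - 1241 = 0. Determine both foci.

(-12, 9) and (8, 9)

Rearranging, 16(x² + 4x) -9(y² - 18y) = 1241.
16(x + 2)² -9(y - 9)² = 1241 + 64 - 729 = 576
Dividing both sides by 576: (x + 2)²/36 - (y - 9)²/64 = 1
Hyperbola, center (-2, 9), transverse axis horizontal; a² = 36, b² = 64.
c² = a² + b² = 36 + 64 = 100, so c = 10.
Foci lie on the horizontal axis through the center: (h ± c, k).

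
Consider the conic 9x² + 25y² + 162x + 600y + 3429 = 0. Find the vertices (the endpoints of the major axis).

(-19, -12) and (1, -12)

Rearranging, 9(x² + 18x) + 25(y² + 24y) = -3429.
Completing the square gives 9(x + 9)² + 25(y + 12)² = -3429 + 729 + 3600 = 900.
Dividing both sides by 900: (x + 9)²/100 + (y + 12)²/36 = 1
Ellipse, center (-9, -12), major axis horizontal; a² = 100, b² = 36.
a = 10. Vertices at (h ± a, k).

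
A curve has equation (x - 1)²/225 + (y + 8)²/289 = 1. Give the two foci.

(1, -16) and (1, 0)

Center (1, -8). The larger denominator 289 sits under the y-term, so the major axis is vertical; a² = 289, b² = 225.
c² = a² - b² = 289 - 225 = 64, so c = 8.
Foci lie on the vertical axis through the center: (h, k ± c).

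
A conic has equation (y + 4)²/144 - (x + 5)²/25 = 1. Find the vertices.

(-5, -16) and (-5, 8)

Center (-5, -4). The positive term is the y-term, so the transverse axis is vertical; a² = 144, b² = 25.
a = 12. Vertices at (h, k ± a).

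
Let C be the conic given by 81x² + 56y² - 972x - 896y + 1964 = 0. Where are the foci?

Group: 81(x² - 12x) + 56(y² - 16y) = -1964
81(x - 6)² + 56(y - 8)² = -1964 + 2916 + 3584 = 4536
Dividing both sides by 4536: (x - 6)²/56 + (y - 8)²/81 = 1
Ellipse, center (6, 8), major axis vertical; a² = 81, b² = 56.
c² = a² - b² = 81 - 56 = 25, so c = 5.
Foci lie on the vertical axis through the center: (h, k ± c).

(6, 3) and (6, 13)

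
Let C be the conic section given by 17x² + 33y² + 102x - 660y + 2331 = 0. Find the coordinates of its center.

17(x² + 6x) + 33(y² - 20y) = -2331
17(x + 3)² + 33(y - 10)² = -2331 + 153 + 3300 = 1122
Dividing both sides by 1122: (x + 3)²/66 + (y - 10)²/34 = 1
Ellipse with center (-3, 10).

(-3, 10)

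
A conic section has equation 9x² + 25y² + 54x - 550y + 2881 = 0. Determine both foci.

(-7, 11) and (1, 11)

Collect terms: 9(x² + 6x) + 25(y² - 22y) = -2881
Complete the square: 9(x + 3)² + 25(y - 11)² = -2881 + 81 + 3025 = 225
Divide by 225: (x + 3)²/25 + (y - 11)²/9 = 1
Ellipse, center (-3, 11), major axis horizontal; a² = 25, b² = 9.
c² = a² - b² = 25 - 9 = 16, so c = 4.
Foci lie on the horizontal axis through the center: (h ± c, k).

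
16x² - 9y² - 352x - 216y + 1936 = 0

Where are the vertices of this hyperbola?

(11, -24) and (11, 0)

Collect terms: 16(x² - 22x) -9(y² + 24y) = -1936
16(x - 11)² -9(y + 12)² = -1936 + 1936 - 1296 = -1296
Divide through by -1296 to get (y + 12)²/144 - (x - 11)²/81 = 1.
Hyperbola, center (11, -12), transverse axis vertical; a² = 144, b² = 81.
a = 12. Vertices at (h, k ± a).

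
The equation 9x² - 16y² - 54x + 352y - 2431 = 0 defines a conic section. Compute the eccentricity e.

Group: 9(x² - 6x) -16(y² - 22y) = 2431
Complete the square: 9(x - 3)² -16(y - 11)² = 2431 + 81 - 1936 = 576
Divide by 576: (x - 3)²/64 - (y - 11)²/36 = 1
Hyperbola, center (3, 11), transverse axis horizontal; a² = 64, b² = 36.
c² = a² + b² = 100, so c = 10.
e = c/a = 10/8 = 5/4.

e = 5/4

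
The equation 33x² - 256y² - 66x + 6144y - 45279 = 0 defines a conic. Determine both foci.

Group the x- and y-terms: 33(x² - 2x) -256(y² - 24y) = 45279
33(x - 1)² -256(y - 12)² = 45279 + 33 - 36864 = 8448
Dividing both sides by 8448: (x - 1)²/256 - (y - 12)²/33 = 1
Hyperbola, center (1, 12), transverse axis horizontal; a² = 256, b² = 33.
c² = a² + b² = 256 + 33 = 289, so c = 17.
Foci lie on the horizontal axis through the center: (h ± c, k).

(-16, 12) and (18, 12)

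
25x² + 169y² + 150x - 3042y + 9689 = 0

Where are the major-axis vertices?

Group the x- and y-terms: 25(x² + 6x) + 169(y² - 18y) = -9689
Complete the square: 25(x + 3)² + 169(y - 9)² = -9689 + 225 + 13689 = 4225
Dividing both sides by 4225: (x + 3)²/169 + (y - 9)²/25 = 1
Ellipse, center (-3, 9), major axis horizontal; a² = 169, b² = 25.
a = 13. Vertices at (h ± a, k).

(-16, 9) and (10, 9)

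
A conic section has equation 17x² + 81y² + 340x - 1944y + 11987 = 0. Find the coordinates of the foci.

Rearranging, 17(x² + 20x) + 81(y² - 24y) = -11987.
Completing the square gives 17(x + 10)² + 81(y - 12)² = -11987 + 1700 + 11664 = 1377.
Divide by 1377: (x + 10)²/81 + (y - 12)²/17 = 1
Ellipse, center (-10, 12), major axis horizontal; a² = 81, b² = 17.
c² = a² - b² = 81 - 17 = 64, so c = 8.
Foci lie on the horizontal axis through the center: (h ± c, k).

(-18, 12) and (-2, 12)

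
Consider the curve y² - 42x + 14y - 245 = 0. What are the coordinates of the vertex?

Only y is squared. Complete the square in y: (y + 7)² = 42(x + 7).
Vertex (-7, -7); 4p = 42 so p = 21/2. Opens right.

(-7, -7)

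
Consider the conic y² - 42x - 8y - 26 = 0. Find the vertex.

Only y is squared. Complete the square in y: (y - 4)² = 42(x + 1).
Vertex (-1, 4); 4p = 42 so p = 21/2. Opens right.

(-1, 4)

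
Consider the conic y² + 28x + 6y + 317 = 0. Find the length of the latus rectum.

Only y is squared. Complete the square in y: (y + 3)² = -28(x + 11).
Vertex (-11, -3); 4p = -28 so p = -7. Opens left.
Latus rectum length = |4p| = 28.

28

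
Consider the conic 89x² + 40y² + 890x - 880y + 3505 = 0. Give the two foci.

Collect terms: 89(x² + 10x) + 40(y² - 22y) = -3505
Complete the square: 89(x + 5)² + 40(y - 11)² = -3505 + 2225 + 4840 = 3560
Dividing both sides by 3560: (x + 5)²/40 + (y - 11)²/89 = 1
Ellipse, center (-5, 11), major axis vertical; a² = 89, b² = 40.
c² = a² - b² = 89 - 40 = 49, so c = 7.
Foci lie on the vertical axis through the center: (h, k ± c).

(-5, 4) and (-5, 18)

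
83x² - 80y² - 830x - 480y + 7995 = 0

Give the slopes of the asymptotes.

Rearranging, 83(x² - 10x) -80(y² + 6y) = -7995.
Complete the square: 83(x - 5)² -80(y + 3)² = -7995 + 2075 - 720 = -6640
Divide by -6640: (y + 3)²/83 - (x - 5)²/80 = 1
Hyperbola, center (5, -3), transverse axis vertical; a² = 83, b² = 80.
For a vertical hyperbola the asymptotes have slope ±a/b.
Here that is ±√83/4√5 = ±√415/20.

√415/20 and -√415/20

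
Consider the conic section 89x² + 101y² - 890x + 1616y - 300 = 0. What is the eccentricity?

e = 2√303/101

Collect terms: 89(x² - 10x) + 101(y² + 16y) = 300
Completing the square gives 89(x - 5)² + 101(y + 8)² = 300 + 2225 + 6464 = 8989.
Dividing both sides by 8989: (x - 5)²/101 + (y + 8)²/89 = 1
Ellipse, center (5, -8), major axis horizontal; a² = 101, b² = 89.
c² = a² - b² = 12, so c = 2√3.
e = c/a = 2√3/√101 = 2√303/101.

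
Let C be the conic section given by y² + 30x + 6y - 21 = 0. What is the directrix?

x = 17/2

Only y is squared. Complete the square in y: (y + 3)² = -30(x - 1).
Vertex (1, -3); 4p = -30 so p = -15/2. Opens left.
Directrix is the vertical line x = h − p = 1 − (-15/2) = 17/2.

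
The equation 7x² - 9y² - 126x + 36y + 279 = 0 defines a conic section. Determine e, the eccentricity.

e = 4/3

Collect terms: 7(x² - 18x) -9(y² - 4y) = -279
Complete the square: 7(x - 9)² -9(y - 2)² = -279 + 567 - 36 = 252
Divide by 252: (x - 9)²/36 - (y - 2)²/28 = 1
Hyperbola, center (9, 2), transverse axis horizontal; a² = 36, b² = 28.
c² = a² + b² = 64, so c = 8.
e = c/a = 8/6 = 4/3.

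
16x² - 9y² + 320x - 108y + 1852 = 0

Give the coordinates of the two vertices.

Group: 16(x² + 20x) -9(y² + 12y) = -1852
Completing the square gives 16(x + 10)² -9(y + 6)² = -1852 + 1600 - 324 = -576.
Divide by -576: (y + 6)²/64 - (x + 10)²/36 = 1
Hyperbola, center (-10, -6), transverse axis vertical; a² = 64, b² = 36.
a = 8. Vertices at (h, k ± a).

(-10, -14) and (-10, 2)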